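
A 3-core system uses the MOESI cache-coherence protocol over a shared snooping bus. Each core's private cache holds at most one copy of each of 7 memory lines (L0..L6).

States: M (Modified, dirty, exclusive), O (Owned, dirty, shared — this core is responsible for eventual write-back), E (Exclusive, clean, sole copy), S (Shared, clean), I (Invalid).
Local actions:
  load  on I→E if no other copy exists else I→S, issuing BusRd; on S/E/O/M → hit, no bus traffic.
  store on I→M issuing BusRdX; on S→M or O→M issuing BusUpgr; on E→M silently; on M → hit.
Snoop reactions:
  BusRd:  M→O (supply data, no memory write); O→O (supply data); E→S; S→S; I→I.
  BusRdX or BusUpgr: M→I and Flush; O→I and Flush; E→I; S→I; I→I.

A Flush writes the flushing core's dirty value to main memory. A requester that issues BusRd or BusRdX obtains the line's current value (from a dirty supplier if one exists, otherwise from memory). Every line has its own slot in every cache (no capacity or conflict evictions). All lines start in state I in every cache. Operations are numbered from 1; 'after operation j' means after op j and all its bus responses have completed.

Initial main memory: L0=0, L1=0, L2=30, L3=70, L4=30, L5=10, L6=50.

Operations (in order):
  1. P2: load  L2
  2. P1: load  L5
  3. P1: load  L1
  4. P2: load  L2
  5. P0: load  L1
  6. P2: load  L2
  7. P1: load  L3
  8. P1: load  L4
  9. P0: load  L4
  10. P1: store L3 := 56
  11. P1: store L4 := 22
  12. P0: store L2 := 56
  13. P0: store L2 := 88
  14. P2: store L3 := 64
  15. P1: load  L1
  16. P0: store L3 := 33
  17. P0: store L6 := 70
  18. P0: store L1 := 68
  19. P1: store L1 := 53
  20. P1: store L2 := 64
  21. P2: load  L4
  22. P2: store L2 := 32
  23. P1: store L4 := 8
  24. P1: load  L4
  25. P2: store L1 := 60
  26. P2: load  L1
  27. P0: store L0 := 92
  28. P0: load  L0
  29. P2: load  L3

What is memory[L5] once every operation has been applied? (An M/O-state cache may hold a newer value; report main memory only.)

memory[L5] = 10

step 1: P2: load  L2  ⟶  IIE  (L2)  txn=BusRd  M[L2]=30
step 2: P1: load  L5  ⟶  IEI  (L5)  txn=BusRd  M[L5]=10
step 3: P1: load  L1  ⟶  IEI  (L1)  txn=BusRd  M[L1]=0
step 4: P2: load  L2  ⟶  IIE  (L2)  txn=∅  M[L2]=30
step 5: P0: load  L1  ⟶  SSI  (L1)  txn=BusRd  M[L1]=0
step 6: P2: load  L2  ⟶  IIE  (L2)  txn=∅  M[L2]=30
step 7: P1: load  L3  ⟶  IEI  (L3)  txn=BusRd  M[L3]=70
step 8: P1: load  L4  ⟶  IEI  (L4)  txn=BusRd  M[L4]=30
step 9: P0: load  L4  ⟶  SSI  (L4)  txn=BusRd  M[L4]=30
step 10: P1: store L3 := 56  ⟶  IMI  (L3)  txn=∅  M[L3]=70
step 11: P1: store L4 := 22  ⟶  IMI  (L4)  txn=BusUpgr  M[L4]=30
step 12: P0: store L2 := 56  ⟶  MII  (L2)  txn=BusRdX  M[L2]=30
step 13: P0: store L2 := 88  ⟶  MII  (L2)  txn=∅  M[L2]=30
step 14: P2: store L3 := 64  ⟶  IIM  (L3)  txn=BusRdX+Flush  M[L3]=56
step 15: P1: load  L1  ⟶  SSI  (L1)  txn=∅  M[L1]=0
step 16: P0: store L3 := 33  ⟶  MII  (L3)  txn=BusRdX+Flush  M[L3]=64
step 17: P0: store L6 := 70  ⟶  MII  (L6)  txn=BusRdX  M[L6]=50
step 18: P0: store L1 := 68  ⟶  MII  (L1)  txn=BusUpgr  M[L1]=0
step 19: P1: store L1 := 53  ⟶  IMI  (L1)  txn=BusRdX+Flush  M[L1]=68
step 20: P1: store L2 := 64  ⟶  IMI  (L2)  txn=BusRdX+Flush  M[L2]=88
step 21: P2: load  L4  ⟶  IOS  (L4)  txn=BusRd  M[L4]=30
step 22: P2: store L2 := 32  ⟶  IIM  (L2)  txn=BusRdX+Flush  M[L2]=64
step 23: P1: store L4 := 8  ⟶  IMI  (L4)  txn=BusUpgr  M[L4]=30
step 24: P1: load  L4  ⟶  IMI  (L4)  txn=∅  M[L4]=30
step 25: P2: store L1 := 60  ⟶  IIM  (L1)  txn=BusRdX+Flush  M[L1]=53
step 26: P2: load  L1  ⟶  IIM  (L1)  txn=∅  M[L1]=53
step 27: P0: store L0 := 92  ⟶  MII  (L0)  txn=BusRdX  M[L0]=0
step 28: P0: load  L0  ⟶  MII  (L0)  txn=∅  M[L0]=0
step 29: P2: load  L3  ⟶  OIS  (L3)  txn=BusRd  M[L3]=64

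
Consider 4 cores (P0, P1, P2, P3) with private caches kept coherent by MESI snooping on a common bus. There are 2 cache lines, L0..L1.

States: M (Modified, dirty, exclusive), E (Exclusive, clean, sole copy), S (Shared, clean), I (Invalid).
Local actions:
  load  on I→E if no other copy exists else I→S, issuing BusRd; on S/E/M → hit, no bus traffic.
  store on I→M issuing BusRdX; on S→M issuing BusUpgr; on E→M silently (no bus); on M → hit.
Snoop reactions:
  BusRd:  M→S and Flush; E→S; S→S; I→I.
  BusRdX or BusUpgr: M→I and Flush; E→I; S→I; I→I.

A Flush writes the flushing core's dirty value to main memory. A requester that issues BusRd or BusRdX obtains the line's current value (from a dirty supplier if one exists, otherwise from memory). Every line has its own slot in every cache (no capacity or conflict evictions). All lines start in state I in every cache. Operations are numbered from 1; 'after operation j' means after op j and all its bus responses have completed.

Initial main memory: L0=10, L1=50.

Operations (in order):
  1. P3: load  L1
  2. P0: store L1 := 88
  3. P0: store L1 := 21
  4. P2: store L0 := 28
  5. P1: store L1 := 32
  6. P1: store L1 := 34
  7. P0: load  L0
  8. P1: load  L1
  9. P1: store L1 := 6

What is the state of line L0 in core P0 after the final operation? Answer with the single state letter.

state = S

1. P3: load  L1  bus=[BusRd]  L1: P0=I P1=I P2=I P3=E  mem[L1]=50
2. P0: store L1 := 88  bus=[BusRdX]  L1: P0=M P1=I P2=I P3=I  mem[L1]=50
3. P0: store L1 := 21  bus=[-]  L1: P0=M P1=I P2=I P3=I  mem[L1]=50
4. P2: store L0 := 28  bus=[BusRdX]  L0: P0=I P1=I P2=M P3=I  mem[L0]=10
5. P1: store L1 := 32  bus=[BusRdX,Flush]  L1: P0=I P1=M P2=I P3=I  mem[L1]=21
6. P1: store L1 := 34  bus=[-]  L1: P0=I P1=M P2=I P3=I  mem[L1]=21
7. P0: load  L0  bus=[BusRd,Flush]  L0: P0=S P1=I P2=S P3=I  mem[L0]=28
8. P1: load  L1  bus=[-]  L1: P0=I P1=M P2=I P3=I  mem[L1]=21
9. P1: store L1 := 6  bus=[-]  L1: P0=I P1=M P2=I P3=I  mem[L1]=21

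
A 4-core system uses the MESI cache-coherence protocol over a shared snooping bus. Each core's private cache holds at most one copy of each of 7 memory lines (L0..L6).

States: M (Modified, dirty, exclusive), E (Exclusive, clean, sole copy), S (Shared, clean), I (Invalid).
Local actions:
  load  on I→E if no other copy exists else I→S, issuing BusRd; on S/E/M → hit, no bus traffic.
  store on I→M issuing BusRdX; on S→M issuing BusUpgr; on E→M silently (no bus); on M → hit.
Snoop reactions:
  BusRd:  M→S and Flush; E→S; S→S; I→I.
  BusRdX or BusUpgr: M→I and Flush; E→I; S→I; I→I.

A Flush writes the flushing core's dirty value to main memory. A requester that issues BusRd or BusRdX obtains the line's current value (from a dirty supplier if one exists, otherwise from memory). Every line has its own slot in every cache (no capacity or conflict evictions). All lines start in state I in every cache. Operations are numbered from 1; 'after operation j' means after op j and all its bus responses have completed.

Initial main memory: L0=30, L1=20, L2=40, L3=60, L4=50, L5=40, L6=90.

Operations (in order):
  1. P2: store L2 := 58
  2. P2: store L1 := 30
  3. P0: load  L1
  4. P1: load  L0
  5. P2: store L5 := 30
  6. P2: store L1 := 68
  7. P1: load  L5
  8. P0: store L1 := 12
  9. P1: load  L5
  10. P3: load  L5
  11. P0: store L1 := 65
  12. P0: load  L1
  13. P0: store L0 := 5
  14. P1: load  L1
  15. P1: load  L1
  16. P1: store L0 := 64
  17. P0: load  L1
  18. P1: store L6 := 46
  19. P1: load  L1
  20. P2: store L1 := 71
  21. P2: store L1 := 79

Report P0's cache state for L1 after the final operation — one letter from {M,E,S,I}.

1. P2: store L2 := 58  bus=[BusRdX]  L2: P0=I P1=I P2=M P3=I  mem[L2]=40
2. P2: store L1 := 30  bus=[BusRdX]  L1: P0=I P1=I P2=M P3=I  mem[L1]=20
3. P0: load  L1  bus=[BusRd,Flush]  L1: P0=S P1=I P2=S P3=I  mem[L1]=30
4. P1: load  L0  bus=[BusRd]  L0: P0=I P1=E P2=I P3=I  mem[L0]=30
5. P2: store L5 := 30  bus=[BusRdX]  L5: P0=I P1=I P2=M P3=I  mem[L5]=40
6. P2: store L1 := 68  bus=[BusUpgr]  L1: P0=I P1=I P2=M P3=I  mem[L1]=30
7. P1: load  L5  bus=[BusRd,Flush]  L5: P0=I P1=S P2=S P3=I  mem[L5]=30
8. P0: store L1 := 12  bus=[BusRdX,Flush]  L1: P0=M P1=I P2=I P3=I  mem[L1]=68
9. P1: load  L5  bus=[-]  L5: P0=I P1=S P2=S P3=I  mem[L5]=30
10. P3: load  L5  bus=[BusRd]  L5: P0=I P1=S P2=S P3=S  mem[L5]=30
11. P0: store L1 := 65  bus=[-]  L1: P0=M P1=I P2=I P3=I  mem[L1]=68
12. P0: load  L1  bus=[-]  L1: P0=M P1=I P2=I P3=I  mem[L1]=68
13. P0: store L0 := 5  bus=[BusRdX]  L0: P0=M P1=I P2=I P3=I  mem[L0]=30
14. P1: load  L1  bus=[BusRd,Flush]  L1: P0=S P1=S P2=I P3=I  mem[L1]=65
15. P1: load  L1  bus=[-]  L1: P0=S P1=S P2=I P3=I  mem[L1]=65
16. P1: store L0 := 64  bus=[BusRdX,Flush]  L0: P0=I P1=M P2=I P3=I  mem[L0]=5
17. P0: load  L1  bus=[-]  L1: P0=S P1=S P2=I P3=I  mem[L1]=65
18. P1: store L6 := 46  bus=[BusRdX]  L6: P0=I P1=M P2=I P3=I  mem[L6]=90
19. P1: load  L1  bus=[-]  L1: P0=S P1=S P2=I P3=I  mem[L1]=65
20. P2: store L1 := 71  bus=[BusRdX]  L1: P0=I P1=I P2=M P3=I  mem[L1]=65
21. P2: store L1 := 79  bus=[-]  L1: P0=I P1=I P2=M P3=I  mem[L1]=65

state = I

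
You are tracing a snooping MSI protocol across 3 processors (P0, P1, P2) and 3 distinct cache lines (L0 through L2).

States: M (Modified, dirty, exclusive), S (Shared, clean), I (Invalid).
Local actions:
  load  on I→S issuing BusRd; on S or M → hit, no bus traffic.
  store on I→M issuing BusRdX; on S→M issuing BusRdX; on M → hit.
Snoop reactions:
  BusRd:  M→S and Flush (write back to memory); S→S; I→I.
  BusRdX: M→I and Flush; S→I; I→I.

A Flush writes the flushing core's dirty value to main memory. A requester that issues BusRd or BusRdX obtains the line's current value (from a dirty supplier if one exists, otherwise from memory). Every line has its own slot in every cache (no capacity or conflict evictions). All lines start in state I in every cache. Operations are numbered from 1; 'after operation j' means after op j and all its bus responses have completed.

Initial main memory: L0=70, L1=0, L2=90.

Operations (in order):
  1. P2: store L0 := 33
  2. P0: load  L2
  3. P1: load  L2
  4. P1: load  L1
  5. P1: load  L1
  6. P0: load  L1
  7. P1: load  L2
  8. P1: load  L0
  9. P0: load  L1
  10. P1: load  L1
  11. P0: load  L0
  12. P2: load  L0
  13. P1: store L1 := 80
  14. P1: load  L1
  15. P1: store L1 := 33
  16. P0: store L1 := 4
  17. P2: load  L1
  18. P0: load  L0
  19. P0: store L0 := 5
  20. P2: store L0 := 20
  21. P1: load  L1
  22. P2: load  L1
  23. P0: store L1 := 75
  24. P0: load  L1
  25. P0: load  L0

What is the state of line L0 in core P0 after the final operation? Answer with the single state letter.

1. P2: store L0 := 33  bus=[BusRdX]  L0: P0=I P1=I P2=M  mem[L0]=70
2. P0: load  L2  bus=[BusRd]  L2: P0=S P1=I P2=I  mem[L2]=90
3. P1: load  L2  bus=[BusRd]  L2: P0=S P1=S P2=I  mem[L2]=90
4. P1: load  L1  bus=[BusRd]  L1: P0=I P1=S P2=I  mem[L1]=0
5. P1: load  L1  bus=[-]  L1: P0=I P1=S P2=I  mem[L1]=0
6. P0: load  L1  bus=[BusRd]  L1: P0=S P1=S P2=I  mem[L1]=0
7. P1: load  L2  bus=[-]  L2: P0=S P1=S P2=I  mem[L2]=90
8. P1: load  L0  bus=[BusRd,Flush]  L0: P0=I P1=S P2=S  mem[L0]=33
9. P0: load  L1  bus=[-]  L1: P0=S P1=S P2=I  mem[L1]=0
10. P1: load  L1  bus=[-]  L1: P0=S P1=S P2=I  mem[L1]=0
11. P0: load  L0  bus=[BusRd]  L0: P0=S P1=S P2=S  mem[L0]=33
12. P2: load  L0  bus=[-]  L0: P0=S P1=S P2=S  mem[L0]=33
13. P1: store L1 := 80  bus=[BusRdX]  L1: P0=I P1=M P2=I  mem[L1]=0
14. P1: load  L1  bus=[-]  L1: P0=I P1=M P2=I  mem[L1]=0
15. P1: store L1 := 33  bus=[-]  L1: P0=I P1=M P2=I  mem[L1]=0
16. P0: store L1 := 4  bus=[BusRdX,Flush]  L1: P0=M P1=I P2=I  mem[L1]=33
17. P2: load  L1  bus=[BusRd,Flush]  L1: P0=S P1=I P2=S  mem[L1]=4
18. P0: load  L0  bus=[-]  L0: P0=S P1=S P2=S  mem[L0]=33
19. P0: store L0 := 5  bus=[BusRdX]  L0: P0=M P1=I P2=I  mem[L0]=33
20. P2: store L0 := 20  bus=[BusRdX,Flush]  L0: P0=I P1=I P2=M  mem[L0]=5
21. P1: load  L1  bus=[BusRd]  L1: P0=S P1=S P2=S  mem[L1]=4
22. P2: load  L1  bus=[-]  L1: P0=S P1=S P2=S  mem[L1]=4
23. P0: store L1 := 75  bus=[BusRdX]  L1: P0=M P1=I P2=I  mem[L1]=4
24. P0: load  L1  bus=[-]  L1: P0=M P1=I P2=I  mem[L1]=4
25. P0: load  L0  bus=[BusRd,Flush]  L0: P0=S P1=I P2=S  mem[L0]=20

state = S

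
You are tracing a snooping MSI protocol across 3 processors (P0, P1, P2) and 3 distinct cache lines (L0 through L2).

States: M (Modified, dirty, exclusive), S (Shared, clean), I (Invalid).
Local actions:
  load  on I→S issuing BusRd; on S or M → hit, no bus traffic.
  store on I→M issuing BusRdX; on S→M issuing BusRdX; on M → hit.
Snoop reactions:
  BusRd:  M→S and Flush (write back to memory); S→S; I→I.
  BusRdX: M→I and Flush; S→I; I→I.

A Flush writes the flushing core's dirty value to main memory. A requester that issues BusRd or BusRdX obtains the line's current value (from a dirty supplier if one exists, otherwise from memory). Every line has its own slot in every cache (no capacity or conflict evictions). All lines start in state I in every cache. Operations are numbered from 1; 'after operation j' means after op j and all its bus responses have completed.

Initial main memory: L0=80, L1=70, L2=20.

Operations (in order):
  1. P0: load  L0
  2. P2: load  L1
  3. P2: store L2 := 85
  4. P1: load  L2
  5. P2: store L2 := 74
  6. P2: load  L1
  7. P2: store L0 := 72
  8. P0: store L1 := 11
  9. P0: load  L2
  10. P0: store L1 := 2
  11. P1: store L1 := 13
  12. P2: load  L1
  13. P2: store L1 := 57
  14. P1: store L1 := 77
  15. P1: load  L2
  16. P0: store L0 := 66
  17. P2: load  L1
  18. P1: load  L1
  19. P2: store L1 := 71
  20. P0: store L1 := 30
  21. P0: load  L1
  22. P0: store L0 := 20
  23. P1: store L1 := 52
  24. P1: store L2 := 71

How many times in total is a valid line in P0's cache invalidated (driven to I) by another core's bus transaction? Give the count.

  op1 P0: load  L0 → S/I/I on L0; bus BusRd; mem=80
  op2 P2: load  L1 → I/I/S on L1; bus BusRd; mem=70
  op3 P2: store L2 := 85 → I/I/M on L2; bus BusRdX; mem=20
  op4 P1: load  L2 → I/S/S on L2; bus BusRd Flush; mem=85
  op5 P2: store L2 := 74 → I/I/M on L2; bus BusRdX; mem=85
  op6 P2: load  L1 → I/I/S on L1; bus (none); mem=70
  op7 P2: store L0 := 72 → I/I/M on L0; bus BusRdX; mem=80
  op8 P0: store L1 := 11 → M/I/I on L1; bus BusRdX; mem=70
  op9 P0: load  L2 → S/I/S on L2; bus BusRd Flush; mem=74
  op10 P0: store L1 := 2 → M/I/I on L1; bus (none); mem=70
  op11 P1: store L1 := 13 → I/M/I on L1; bus BusRdX Flush; mem=2
  op12 P2: load  L1 → I/S/S on L1; bus BusRd Flush; mem=13
  op13 P2: store L1 := 57 → I/I/M on L1; bus BusRdX; mem=13
  op14 P1: store L1 := 77 → I/M/I on L1; bus BusRdX Flush; mem=57
  op15 P1: load  L2 → S/S/S on L2; bus BusRd; mem=74
  op16 P0: store L0 := 66 → M/I/I on L0; bus BusRdX Flush; mem=72
  op17 P2: load  L1 → I/S/S on L1; bus BusRd Flush; mem=77
  op18 P1: load  L1 → I/S/S on L1; bus (none); mem=77
  op19 P2: store L1 := 71 → I/I/M on L1; bus BusRdX; mem=77
  op20 P0: store L1 := 30 → M/I/I on L1; bus BusRdX Flush; mem=71
  op21 P0: load  L1 → M/I/I on L1; bus (none); mem=71
  op22 P0: store L0 := 20 → M/I/I on L0; bus (none); mem=72
  op23 P1: store L1 := 52 → I/M/I on L1; bus BusRdX Flush; mem=30
  op24 P1: store L2 := 71 → I/M/I on L2; bus BusRdX; mem=74

invalidations = 4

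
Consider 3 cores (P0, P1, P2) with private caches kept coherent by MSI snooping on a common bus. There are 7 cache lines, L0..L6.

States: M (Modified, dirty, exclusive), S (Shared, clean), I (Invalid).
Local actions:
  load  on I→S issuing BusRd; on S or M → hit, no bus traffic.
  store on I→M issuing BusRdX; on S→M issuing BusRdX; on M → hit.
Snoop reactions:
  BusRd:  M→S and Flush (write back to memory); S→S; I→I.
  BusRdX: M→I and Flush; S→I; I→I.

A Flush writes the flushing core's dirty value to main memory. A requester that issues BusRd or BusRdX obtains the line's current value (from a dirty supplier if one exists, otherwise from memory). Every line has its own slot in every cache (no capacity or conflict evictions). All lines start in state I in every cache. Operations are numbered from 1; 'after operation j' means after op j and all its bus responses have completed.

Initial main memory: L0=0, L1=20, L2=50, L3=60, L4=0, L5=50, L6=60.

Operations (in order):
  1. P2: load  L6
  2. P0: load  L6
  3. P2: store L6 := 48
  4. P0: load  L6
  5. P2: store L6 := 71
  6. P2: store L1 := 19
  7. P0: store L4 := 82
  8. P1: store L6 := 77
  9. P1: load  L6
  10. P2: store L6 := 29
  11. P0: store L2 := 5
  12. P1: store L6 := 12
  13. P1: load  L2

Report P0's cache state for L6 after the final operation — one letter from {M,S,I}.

[1] P2: load  L6 | P0:I, P1:I, P2:S(60) | bus: BusRd
[2] P0: load  L6 | P0:S(60), P1:I, P2:S(60) | bus: BusRd
[3] P2: store L6 := 48 | P0:I, P1:I, P2:M(48) | bus: BusRdX
[4] P0: load  L6 | P0:S(48), P1:I, P2:S(48) | bus: BusRd,Flush
[5] P2: store L6 := 71 | P0:I, P1:I, P2:M(71) | bus: BusRdX
[6] P2: store L1 := 19 | P0:I, P1:I, P2:M(19) | bus: BusRdX
[7] P0: store L4 := 82 | P0:M(82), P1:I, P2:I | bus: BusRdX
[8] P1: store L6 := 77 | P0:I, P1:M(77), P2:I | bus: BusRdX,Flush
[9] P1: load  L6 | P0:I, P1:M(77), P2:I | bus: none
[10] P2: store L6 := 29 | P0:I, P1:I, P2:M(29) | bus: BusRdX,Flush
[11] P0: store L2 := 5 | P0:M(5), P1:I, P2:I | bus: BusRdX
[12] P1: store L6 := 12 | P0:I, P1:M(12), P2:I | bus: BusRdX,Flush
[13] P1: load  L2 | P0:S(5), P1:S(5), P2:I | bus: BusRd,Flush

state = I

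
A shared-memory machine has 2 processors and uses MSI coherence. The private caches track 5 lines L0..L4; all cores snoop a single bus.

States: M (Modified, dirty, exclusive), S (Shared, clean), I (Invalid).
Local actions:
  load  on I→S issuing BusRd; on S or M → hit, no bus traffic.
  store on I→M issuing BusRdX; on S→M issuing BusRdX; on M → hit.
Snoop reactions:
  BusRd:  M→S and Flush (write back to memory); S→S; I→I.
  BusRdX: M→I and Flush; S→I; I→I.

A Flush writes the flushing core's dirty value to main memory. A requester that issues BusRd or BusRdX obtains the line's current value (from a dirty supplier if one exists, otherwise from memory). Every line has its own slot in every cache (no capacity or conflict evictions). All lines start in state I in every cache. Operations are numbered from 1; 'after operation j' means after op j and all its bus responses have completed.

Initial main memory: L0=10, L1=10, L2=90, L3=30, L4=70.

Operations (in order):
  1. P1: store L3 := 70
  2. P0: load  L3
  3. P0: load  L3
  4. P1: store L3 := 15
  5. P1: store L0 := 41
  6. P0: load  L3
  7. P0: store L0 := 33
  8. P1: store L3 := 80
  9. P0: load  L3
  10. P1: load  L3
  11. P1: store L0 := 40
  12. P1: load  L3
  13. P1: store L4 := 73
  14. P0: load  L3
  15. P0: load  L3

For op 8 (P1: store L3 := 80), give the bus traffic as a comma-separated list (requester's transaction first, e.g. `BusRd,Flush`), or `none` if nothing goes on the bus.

bus = BusRdX

1. P1: store L3 := 70  bus=[BusRdX]  L3: P0=I P1=M  mem[L3]=30
2. P0: load  L3  bus=[BusRd,Flush]  L3: P0=S P1=S  mem[L3]=70
3. P0: load  L3  bus=[-]  L3: P0=S P1=S  mem[L3]=70
4. P1: store L3 := 15  bus=[BusRdX]  L3: P0=I P1=M  mem[L3]=70
5. P1: store L0 := 41  bus=[BusRdX]  L0: P0=I P1=M  mem[L0]=10
6. P0: load  L3  bus=[BusRd,Flush]  L3: P0=S P1=S  mem[L3]=15
7. P0: store L0 := 33  bus=[BusRdX,Flush]  L0: P0=M P1=I  mem[L0]=41
8. P1: store L3 := 80  bus=[BusRdX]  L3: P0=I P1=M  mem[L3]=15
9. P0: load  L3  bus=[BusRd,Flush]  L3: P0=S P1=S  mem[L3]=80
10. P1: load  L3  bus=[-]  L3: P0=S P1=S  mem[L3]=80
11. P1: store L0 := 40  bus=[BusRdX,Flush]  L0: P0=I P1=M  mem[L0]=33
12. P1: load  L3  bus=[-]  L3: P0=S P1=S  mem[L3]=80
13. P1: store L4 := 73  bus=[BusRdX]  L4: P0=I P1=M  mem[L4]=70
14. P0: load  L3  bus=[-]  L3: P0=S P1=S  mem[L3]=80
15. P0: load  L3  bus=[-]  L3: P0=S P1=S  mem[L3]=80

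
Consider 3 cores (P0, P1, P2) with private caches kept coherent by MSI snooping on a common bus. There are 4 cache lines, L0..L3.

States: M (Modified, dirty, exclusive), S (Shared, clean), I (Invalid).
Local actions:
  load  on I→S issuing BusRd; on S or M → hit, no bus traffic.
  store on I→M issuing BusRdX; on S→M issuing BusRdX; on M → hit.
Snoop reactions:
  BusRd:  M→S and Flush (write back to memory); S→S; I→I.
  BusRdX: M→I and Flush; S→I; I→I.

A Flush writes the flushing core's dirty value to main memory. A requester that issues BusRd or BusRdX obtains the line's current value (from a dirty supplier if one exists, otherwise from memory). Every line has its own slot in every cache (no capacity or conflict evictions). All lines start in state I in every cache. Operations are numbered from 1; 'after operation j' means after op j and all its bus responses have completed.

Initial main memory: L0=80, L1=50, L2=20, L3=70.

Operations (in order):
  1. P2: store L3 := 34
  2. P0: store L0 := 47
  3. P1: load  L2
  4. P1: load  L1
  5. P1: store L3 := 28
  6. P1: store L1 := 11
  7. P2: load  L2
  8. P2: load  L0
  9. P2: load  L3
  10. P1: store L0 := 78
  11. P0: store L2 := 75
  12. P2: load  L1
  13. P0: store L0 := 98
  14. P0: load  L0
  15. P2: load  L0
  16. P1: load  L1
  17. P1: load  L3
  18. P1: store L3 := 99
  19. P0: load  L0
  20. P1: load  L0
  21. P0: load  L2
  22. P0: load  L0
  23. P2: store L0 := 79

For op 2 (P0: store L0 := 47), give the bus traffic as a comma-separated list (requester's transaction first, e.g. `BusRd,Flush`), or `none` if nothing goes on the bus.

  op1 P2: store L3 := 34 → I/I/M on L3; bus BusRdX; mem=70
  op2 P0: store L0 := 47 → M/I/I on L0; bus BusRdX; mem=80
  op3 P1: load  L2 → I/S/I on L2; bus BusRd; mem=20
  op4 P1: load  L1 → I/S/I on L1; bus BusRd; mem=50
  op5 P1: store L3 := 28 → I/M/I on L3; bus BusRdX Flush; mem=34
  op6 P1: store L1 := 11 → I/M/I on L1; bus BusRdX; mem=50
  op7 P2: load  L2 → I/S/S on L2; bus BusRd; mem=20
  op8 P2: load  L0 → S/I/S on L0; bus BusRd Flush; mem=47
  op9 P2: load  L3 → I/S/S on L3; bus BusRd Flush; mem=28
  op10 P1: store L0 := 78 → I/M/I on L0; bus BusRdX; mem=47
  op11 P0: store L2 := 75 → M/I/I on L2; bus BusRdX; mem=20
  op12 P2: load  L1 → I/S/S on L1; bus BusRd Flush; mem=11
  op13 P0: store L0 := 98 → M/I/I on L0; bus BusRdX Flush; mem=78
  op14 P0: load  L0 → M/I/I on L0; bus (none); mem=78
  op15 P2: load  L0 → S/I/S on L0; bus BusRd Flush; mem=98
  op16 P1: load  L1 → I/S/S on L1; bus (none); mem=11
  op17 P1: load  L3 → I/S/S on L3; bus (none); mem=28
  op18 P1: store L3 := 99 → I/M/I on L3; bus BusRdX; mem=28
  op19 P0: load  L0 → S/I/S on L0; bus (none); mem=98
  op20 P1: load  L0 → S/S/S on L0; bus BusRd; mem=98
  op21 P0: load  L2 → M/I/I on L2; bus (none); mem=20
  op22 P0: load  L0 → S/S/S on L0; bus (none); mem=98
  op23 P2: store L0 := 79 → I/I/M on L0; bus BusRdX; mem=98

bus = BusRdX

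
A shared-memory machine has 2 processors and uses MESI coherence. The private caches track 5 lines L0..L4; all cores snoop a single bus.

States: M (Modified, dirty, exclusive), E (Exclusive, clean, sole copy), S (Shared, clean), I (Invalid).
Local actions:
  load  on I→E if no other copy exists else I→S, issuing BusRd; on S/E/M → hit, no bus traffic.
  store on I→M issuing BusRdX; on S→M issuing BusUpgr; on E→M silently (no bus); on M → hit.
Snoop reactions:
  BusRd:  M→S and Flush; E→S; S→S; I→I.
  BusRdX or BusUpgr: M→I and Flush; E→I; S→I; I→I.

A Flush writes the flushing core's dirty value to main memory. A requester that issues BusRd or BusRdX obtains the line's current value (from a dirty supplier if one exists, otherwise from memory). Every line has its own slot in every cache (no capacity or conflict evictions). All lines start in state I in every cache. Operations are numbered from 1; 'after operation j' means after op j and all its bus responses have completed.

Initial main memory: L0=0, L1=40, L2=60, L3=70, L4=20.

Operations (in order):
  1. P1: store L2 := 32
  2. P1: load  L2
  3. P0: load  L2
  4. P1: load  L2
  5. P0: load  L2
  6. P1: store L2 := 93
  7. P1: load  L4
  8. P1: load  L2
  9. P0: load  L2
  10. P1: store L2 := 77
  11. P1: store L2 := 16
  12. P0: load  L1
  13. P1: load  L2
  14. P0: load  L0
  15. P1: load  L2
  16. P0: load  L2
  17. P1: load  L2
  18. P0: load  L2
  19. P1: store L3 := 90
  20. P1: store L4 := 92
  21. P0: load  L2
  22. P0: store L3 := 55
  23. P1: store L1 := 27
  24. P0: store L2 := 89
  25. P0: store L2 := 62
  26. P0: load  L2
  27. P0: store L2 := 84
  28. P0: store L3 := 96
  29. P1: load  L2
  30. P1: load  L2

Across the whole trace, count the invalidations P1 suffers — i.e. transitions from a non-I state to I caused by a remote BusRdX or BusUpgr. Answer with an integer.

invalidations = 2

[1] P1: store L2 := 32 | P0:I, P1:M(32) | bus: BusRdX
[2] P1: load  L2 | P0:I, P1:M(32) | bus: none
[3] P0: load  L2 | P0:S(32), P1:S(32) | bus: BusRd,Flush
[4] P1: load  L2 | P0:S(32), P1:S(32) | bus: none
[5] P0: load  L2 | P0:S(32), P1:S(32) | bus: none
[6] P1: store L2 := 93 | P0:I, P1:M(93) | bus: BusUpgr
[7] P1: load  L4 | P0:I, P1:E(20) | bus: BusRd
[8] P1: load  L2 | P0:I, P1:M(93) | bus: none
[9] P0: load  L2 | P0:S(93), P1:S(93) | bus: BusRd,Flush
[10] P1: store L2 := 77 | P0:I, P1:M(77) | bus: BusUpgr
[11] P1: store L2 := 16 | P0:I, P1:M(16) | bus: none
[12] P0: load  L1 | P0:E(40), P1:I | bus: BusRd
[13] P1: load  L2 | P0:I, P1:M(16) | bus: none
[14] P0: load  L0 | P0:E(0), P1:I | bus: BusRd
[15] P1: load  L2 | P0:I, P1:M(16) | bus: none
[16] P0: load  L2 | P0:S(16), P1:S(16) | bus: BusRd,Flush
[17] P1: load  L2 | P0:S(16), P1:S(16) | bus: none
[18] P0: load  L2 | P0:S(16), P1:S(16) | bus: none
[19] P1: store L3 := 90 | P0:I, P1:M(90) | bus: BusRdX
[20] P1: store L4 := 92 | P0:I, P1:M(92) | bus: none
[21] P0: load  L2 | P0:S(16), P1:S(16) | bus: none
[22] P0: store L3 := 55 | P0:M(55), P1:I | bus: BusRdX,Flush
[23] P1: store L1 := 27 | P0:I, P1:M(27) | bus: BusRdX
[24] P0: store L2 := 89 | P0:M(89), P1:I | bus: BusUpgr
[25] P0: store L2 := 62 | P0:M(62), P1:I | bus: none
[26] P0: load  L2 | P0:M(62), P1:I | bus: none
[27] P0: store L2 := 84 | P0:M(84), P1:I | bus: none
[28] P0: store L3 := 96 | P0:M(96), P1:I | bus: none
[29] P1: load  L2 | P0:S(84), P1:S(84) | bus: BusRd,Flush
[30] P1: load  L2 | P0:S(84), P1:S(84) | bus: none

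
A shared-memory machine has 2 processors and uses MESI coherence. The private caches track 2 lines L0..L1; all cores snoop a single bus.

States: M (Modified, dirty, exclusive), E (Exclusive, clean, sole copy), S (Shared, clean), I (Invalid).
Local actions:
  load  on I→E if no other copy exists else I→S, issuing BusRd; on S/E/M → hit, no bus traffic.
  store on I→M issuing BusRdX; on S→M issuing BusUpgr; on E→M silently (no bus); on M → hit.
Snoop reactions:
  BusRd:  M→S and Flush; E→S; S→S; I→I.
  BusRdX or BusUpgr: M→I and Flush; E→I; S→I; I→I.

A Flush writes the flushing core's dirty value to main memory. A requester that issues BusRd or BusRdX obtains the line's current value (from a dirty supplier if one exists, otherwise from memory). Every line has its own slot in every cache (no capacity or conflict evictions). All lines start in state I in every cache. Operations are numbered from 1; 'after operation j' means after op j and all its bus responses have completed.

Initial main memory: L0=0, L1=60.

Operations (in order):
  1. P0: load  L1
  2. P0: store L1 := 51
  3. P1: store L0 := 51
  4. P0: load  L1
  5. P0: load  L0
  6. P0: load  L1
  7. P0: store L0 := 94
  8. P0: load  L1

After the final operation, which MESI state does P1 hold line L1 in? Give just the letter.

state = I

1. P0: load  L1  bus=[BusRd]  L1: P0=E P1=I  mem[L1]=60
2. P0: store L1 := 51  bus=[-]  L1: P0=M P1=I  mem[L1]=60
3. P1: store L0 := 51  bus=[BusRdX]  L0: P0=I P1=M  mem[L0]=0
4. P0: load  L1  bus=[-]  L1: P0=M P1=I  mem[L1]=60
5. P0: load  L0  bus=[BusRd,Flush]  L0: P0=S P1=S  mem[L0]=51
6. P0: load  L1  bus=[-]  L1: P0=M P1=I  mem[L1]=60
7. P0: store L0 := 94  bus=[BusUpgr]  L0: P0=M P1=I  mem[L0]=51
8. P0: load  L1  bus=[-]  L1: P0=M P1=I  mem[L1]=60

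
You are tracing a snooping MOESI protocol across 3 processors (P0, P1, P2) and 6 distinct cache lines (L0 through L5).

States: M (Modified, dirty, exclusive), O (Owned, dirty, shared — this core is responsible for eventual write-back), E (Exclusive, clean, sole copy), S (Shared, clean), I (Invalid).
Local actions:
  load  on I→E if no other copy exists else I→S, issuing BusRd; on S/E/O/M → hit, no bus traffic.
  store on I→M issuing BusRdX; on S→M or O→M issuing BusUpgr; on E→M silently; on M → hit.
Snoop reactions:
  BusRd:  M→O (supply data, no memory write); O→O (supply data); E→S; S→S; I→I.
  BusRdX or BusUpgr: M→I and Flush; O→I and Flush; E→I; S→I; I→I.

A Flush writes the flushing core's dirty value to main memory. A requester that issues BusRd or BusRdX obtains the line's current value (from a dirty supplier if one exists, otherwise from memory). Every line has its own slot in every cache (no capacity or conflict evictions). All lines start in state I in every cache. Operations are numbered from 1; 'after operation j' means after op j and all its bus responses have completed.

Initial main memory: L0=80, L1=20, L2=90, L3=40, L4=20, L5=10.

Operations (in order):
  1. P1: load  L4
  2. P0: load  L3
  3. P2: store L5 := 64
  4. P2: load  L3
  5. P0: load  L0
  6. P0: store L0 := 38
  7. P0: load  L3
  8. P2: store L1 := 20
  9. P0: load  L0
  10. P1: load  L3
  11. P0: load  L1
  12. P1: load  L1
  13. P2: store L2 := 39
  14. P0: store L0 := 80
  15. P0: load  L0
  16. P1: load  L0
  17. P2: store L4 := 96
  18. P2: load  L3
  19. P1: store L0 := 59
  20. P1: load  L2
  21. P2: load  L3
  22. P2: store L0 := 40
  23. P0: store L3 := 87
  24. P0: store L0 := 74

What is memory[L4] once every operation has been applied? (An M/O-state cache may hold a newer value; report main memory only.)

memory[L4] = 20

[1] P1: load  L4 | P0:I, P1:E(20), P2:I | bus: BusRd
[2] P0: load  L3 | P0:E(40), P1:I, P2:I | bus: BusRd
[3] P2: store L5 := 64 | P0:I, P1:I, P2:M(64) | bus: BusRdX
[4] P2: load  L3 | P0:S(40), P1:I, P2:S(40) | bus: BusRd
[5] P0: load  L0 | P0:E(80), P1:I, P2:I | bus: BusRd
[6] P0: store L0 := 38 | P0:M(38), P1:I, P2:I | bus: none
[7] P0: load  L3 | P0:S(40), P1:I, P2:S(40) | bus: none
[8] P2: store L1 := 20 | P0:I, P1:I, P2:M(20) | bus: BusRdX
[9] P0: load  L0 | P0:M(38), P1:I, P2:I | bus: none
[10] P1: load  L3 | P0:S(40), P1:S(40), P2:S(40) | bus: BusRd
[11] P0: load  L1 | P0:S(20), P1:I, P2:O(20) | bus: BusRd
[12] P1: load  L1 | P0:S(20), P1:S(20), P2:O(20) | bus: BusRd
[13] P2: store L2 := 39 | P0:I, P1:I, P2:M(39) | bus: BusRdX
[14] P0: store L0 := 80 | P0:M(80), P1:I, P2:I | bus: none
[15] P0: load  L0 | P0:M(80), P1:I, P2:I | bus: none
[16] P1: load  L0 | P0:O(80), P1:S(80), P2:I | bus: BusRd
[17] P2: store L4 := 96 | P0:I, P1:I, P2:M(96) | bus: BusRdX
[18] P2: load  L3 | P0:S(40), P1:S(40), P2:S(40) | bus: none
[19] P1: store L0 := 59 | P0:I, P1:M(59), P2:I | bus: BusUpgr,Flush
[20] P1: load  L2 | P0:I, P1:S(39), P2:O(39) | bus: BusRd
[21] P2: load  L3 | P0:S(40), P1:S(40), P2:S(40) | bus: none
[22] P2: store L0 := 40 | P0:I, P1:I, P2:M(40) | bus: BusRdX,Flush
[23] P0: store L3 := 87 | P0:M(87), P1:I, P2:I | bus: BusUpgr
[24] P0: store L0 := 74 | P0:M(74), P1:I, P2:I | bus: BusRdX,Flush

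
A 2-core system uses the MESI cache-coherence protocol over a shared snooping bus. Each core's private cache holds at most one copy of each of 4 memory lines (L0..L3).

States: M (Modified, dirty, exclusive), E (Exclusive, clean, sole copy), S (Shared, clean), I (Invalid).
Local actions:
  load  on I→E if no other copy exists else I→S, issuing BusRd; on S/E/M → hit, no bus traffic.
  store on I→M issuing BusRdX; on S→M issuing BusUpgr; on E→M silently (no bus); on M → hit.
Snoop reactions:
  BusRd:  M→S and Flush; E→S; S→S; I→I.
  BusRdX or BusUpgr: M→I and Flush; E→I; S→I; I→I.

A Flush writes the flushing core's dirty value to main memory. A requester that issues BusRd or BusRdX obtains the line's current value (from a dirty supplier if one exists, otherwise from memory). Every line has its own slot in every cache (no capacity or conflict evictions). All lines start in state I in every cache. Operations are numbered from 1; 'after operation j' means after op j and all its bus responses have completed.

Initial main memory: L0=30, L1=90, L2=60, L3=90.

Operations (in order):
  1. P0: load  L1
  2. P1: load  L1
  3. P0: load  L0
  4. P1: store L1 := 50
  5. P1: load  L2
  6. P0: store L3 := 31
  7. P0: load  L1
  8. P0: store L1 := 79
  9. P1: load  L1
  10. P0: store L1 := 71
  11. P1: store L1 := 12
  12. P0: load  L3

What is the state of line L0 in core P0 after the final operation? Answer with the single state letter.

  op1 P0: load  L1 → E/I on L1; bus BusRd; mem=90
  op2 P1: load  L1 → S/S on L1; bus BusRd; mem=90
  op3 P0: load  L0 → E/I on L0; bus BusRd; mem=30
  op4 P1: store L1 := 50 → I/M on L1; bus BusUpgr; mem=90
  op5 P1: load  L2 → I/E on L2; bus BusRd; mem=60
  op6 P0: store L3 := 31 → M/I on L3; bus BusRdX; mem=90
  op7 P0: load  L1 → S/S on L1; bus BusRd Flush; mem=50
  op8 P0: store L1 := 79 → M/I on L1; bus BusUpgr; mem=50
  op9 P1: load  L1 → S/S on L1; bus BusRd Flush; mem=79
  op10 P0: store L1 := 71 → M/I on L1; bus BusUpgr; mem=79
  op11 P1: store L1 := 12 → I/M on L1; bus BusRdX Flush; mem=71
  op12 P0: load  L3 → M/I on L3; bus (none); mem=90

state = E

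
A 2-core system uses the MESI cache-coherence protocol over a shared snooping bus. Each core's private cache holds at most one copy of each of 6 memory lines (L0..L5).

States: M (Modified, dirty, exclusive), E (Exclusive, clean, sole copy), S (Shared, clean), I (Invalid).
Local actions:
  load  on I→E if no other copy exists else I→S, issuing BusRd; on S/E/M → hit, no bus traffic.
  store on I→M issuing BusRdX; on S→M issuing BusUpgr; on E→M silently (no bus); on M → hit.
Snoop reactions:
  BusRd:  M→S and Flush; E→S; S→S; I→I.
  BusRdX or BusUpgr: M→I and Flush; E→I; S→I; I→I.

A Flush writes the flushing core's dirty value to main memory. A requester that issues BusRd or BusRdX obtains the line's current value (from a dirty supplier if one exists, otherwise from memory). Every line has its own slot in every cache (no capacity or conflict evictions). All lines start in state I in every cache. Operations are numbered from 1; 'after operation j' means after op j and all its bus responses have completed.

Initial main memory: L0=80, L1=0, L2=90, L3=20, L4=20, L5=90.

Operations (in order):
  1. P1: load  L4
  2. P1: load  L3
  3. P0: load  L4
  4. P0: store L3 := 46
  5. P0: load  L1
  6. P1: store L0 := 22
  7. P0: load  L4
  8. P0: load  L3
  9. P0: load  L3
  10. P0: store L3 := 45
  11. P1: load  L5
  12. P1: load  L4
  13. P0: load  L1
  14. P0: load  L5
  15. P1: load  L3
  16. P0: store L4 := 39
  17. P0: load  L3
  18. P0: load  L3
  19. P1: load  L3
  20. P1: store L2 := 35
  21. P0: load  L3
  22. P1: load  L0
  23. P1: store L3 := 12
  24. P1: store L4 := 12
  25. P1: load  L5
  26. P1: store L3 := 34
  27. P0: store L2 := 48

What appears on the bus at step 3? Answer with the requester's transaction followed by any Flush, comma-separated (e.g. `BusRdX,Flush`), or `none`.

1. P1: load  L4  bus=[BusRd]  L4: P0=I P1=E  mem[L4]=20
2. P1: load  L3  bus=[BusRd]  L3: P0=I P1=E  mem[L3]=20
3. P0: load  L4  bus=[BusRd]  L4: P0=S P1=S  mem[L4]=20
4. P0: store L3 := 46  bus=[BusRdX]  L3: P0=M P1=I  mem[L3]=20
5. P0: load  L1  bus=[BusRd]  L1: P0=E P1=I  mem[L1]=0
6. P1: store L0 := 22  bus=[BusRdX]  L0: P0=I P1=M  mem[L0]=80
7. P0: load  L4  bus=[-]  L4: P0=S P1=S  mem[L4]=20
8. P0: load  L3  bus=[-]  L3: P0=M P1=I  mem[L3]=20
9. P0: load  L3  bus=[-]  L3: P0=M P1=I  mem[L3]=20
10. P0: store L3 := 45  bus=[-]  L3: P0=M P1=I  mem[L3]=20
11. P1: load  L5  bus=[BusRd]  L5: P0=I P1=E  mem[L5]=90
12. P1: load  L4  bus=[-]  L4: P0=S P1=S  mem[L4]=20
13. P0: load  L1  bus=[-]  L1: P0=E P1=I  mem[L1]=0
14. P0: load  L5  bus=[BusRd]  L5: P0=S P1=S  mem[L5]=90
15. P1: load  L3  bus=[BusRd,Flush]  L3: P0=S P1=S  mem[L3]=45
16. P0: store L4 := 39  bus=[BusUpgr]  L4: P0=M P1=I  mem[L4]=20
17. P0: load  L3  bus=[-]  L3: P0=S P1=S  mem[L3]=45
18. P0: load  L3  bus=[-]  L3: P0=S P1=S  mem[L3]=45
19. P1: load  L3  bus=[-]  L3: P0=S P1=S  mem[L3]=45
20. P1: store L2 := 35  bus=[BusRdX]  L2: P0=I P1=M  mem[L2]=90
21. P0: load  L3  bus=[-]  L3: P0=S P1=S  mem[L3]=45
22. P1: load  L0  bus=[-]  L0: P0=I P1=M  mem[L0]=80
23. P1: store L3 := 12  bus=[BusUpgr]  L3: P0=I P1=M  mem[L3]=45
24. P1: store L4 := 12  bus=[BusRdX,Flush]  L4: P0=I P1=M  mem[L4]=39
25. P1: load  L5  bus=[-]  L5: P0=S P1=S  mem[L5]=90
26. P1: store L3 := 34  bus=[-]  L3: P0=I P1=M  mem[L3]=45
27. P0: store L2 := 48  bus=[BusRdX,Flush]  L2: P0=M P1=I  mem[L2]=35

bus = BusRd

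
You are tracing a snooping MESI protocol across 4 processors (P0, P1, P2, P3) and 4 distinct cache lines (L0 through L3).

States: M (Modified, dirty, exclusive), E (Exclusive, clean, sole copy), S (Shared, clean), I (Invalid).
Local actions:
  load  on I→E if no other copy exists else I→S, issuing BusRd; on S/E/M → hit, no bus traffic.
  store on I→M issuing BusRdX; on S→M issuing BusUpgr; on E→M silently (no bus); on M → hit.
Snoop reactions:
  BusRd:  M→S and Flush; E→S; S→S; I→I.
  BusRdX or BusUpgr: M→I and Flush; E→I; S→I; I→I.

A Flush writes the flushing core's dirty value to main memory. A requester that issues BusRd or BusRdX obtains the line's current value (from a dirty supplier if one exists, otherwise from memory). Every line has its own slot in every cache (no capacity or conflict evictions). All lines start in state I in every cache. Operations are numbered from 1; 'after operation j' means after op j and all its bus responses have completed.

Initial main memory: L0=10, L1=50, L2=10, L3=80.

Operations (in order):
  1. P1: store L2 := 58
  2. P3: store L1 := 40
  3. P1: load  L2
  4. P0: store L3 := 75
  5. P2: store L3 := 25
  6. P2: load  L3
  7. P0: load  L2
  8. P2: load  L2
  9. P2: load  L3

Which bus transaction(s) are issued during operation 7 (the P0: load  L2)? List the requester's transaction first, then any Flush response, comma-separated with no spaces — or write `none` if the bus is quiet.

bus = BusRd,Flush

  op1 P1: store L2 := 58 → I/M/I/I on L2; bus BusRdX; mem=10
  op2 P3: store L1 := 40 → I/I/I/M on L1; bus BusRdX; mem=50
  op3 P1: load  L2 → I/M/I/I on L2; bus (none); mem=10
  op4 P0: store L3 := 75 → M/I/I/I on L3; bus BusRdX; mem=80
  op5 P2: store L3 := 25 → I/I/M/I on L3; bus BusRdX Flush; mem=75
  op6 P2: load  L3 → I/I/M/I on L3; bus (none); mem=75
  op7 P0: load  L2 → S/S/I/I on L2; bus BusRd Flush; mem=58
  op8 P2: load  L2 → S/S/S/I on L2; bus BusRd; mem=58
  op9 P2: load  L3 → I/I/M/I on L3; bus (none); mem=75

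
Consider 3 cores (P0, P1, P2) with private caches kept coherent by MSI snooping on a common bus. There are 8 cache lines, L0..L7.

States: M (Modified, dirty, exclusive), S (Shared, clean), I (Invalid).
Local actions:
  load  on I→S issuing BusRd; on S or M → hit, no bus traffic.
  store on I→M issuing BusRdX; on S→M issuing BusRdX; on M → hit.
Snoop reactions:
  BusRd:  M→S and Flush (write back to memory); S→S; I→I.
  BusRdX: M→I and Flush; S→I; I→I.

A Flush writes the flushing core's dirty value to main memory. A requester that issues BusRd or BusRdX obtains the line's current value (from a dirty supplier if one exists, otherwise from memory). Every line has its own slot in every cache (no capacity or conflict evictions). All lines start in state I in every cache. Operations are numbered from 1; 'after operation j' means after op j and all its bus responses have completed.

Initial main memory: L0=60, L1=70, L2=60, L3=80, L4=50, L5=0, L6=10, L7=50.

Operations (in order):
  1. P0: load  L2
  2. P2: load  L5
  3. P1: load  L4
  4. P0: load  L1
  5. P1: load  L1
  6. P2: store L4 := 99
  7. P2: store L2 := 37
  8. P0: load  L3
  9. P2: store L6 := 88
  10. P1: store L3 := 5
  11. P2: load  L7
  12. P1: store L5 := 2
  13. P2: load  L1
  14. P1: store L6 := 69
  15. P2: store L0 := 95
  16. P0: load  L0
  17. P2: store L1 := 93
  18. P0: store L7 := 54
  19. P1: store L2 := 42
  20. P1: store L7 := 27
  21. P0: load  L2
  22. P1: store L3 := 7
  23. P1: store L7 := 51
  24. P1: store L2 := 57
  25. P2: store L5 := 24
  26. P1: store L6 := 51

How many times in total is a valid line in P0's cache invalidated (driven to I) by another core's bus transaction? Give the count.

invalidations = 5

1. P0: load  L2  bus=[BusRd]  L2: P0=S P1=I P2=I  mem[L2]=60
2. P2: load  L5  bus=[BusRd]  L5: P0=I P1=I P2=S  mem[L5]=0
3. P1: load  L4  bus=[BusRd]  L4: P0=I P1=S P2=I  mem[L4]=50
4. P0: load  L1  bus=[BusRd]  L1: P0=S P1=I P2=I  mem[L1]=70
5. P1: load  L1  bus=[BusRd]  L1: P0=S P1=S P2=I  mem[L1]=70
6. P2: store L4 := 99  bus=[BusRdX]  L4: P0=I P1=I P2=M  mem[L4]=50
7. P2: store L2 := 37  bus=[BusRdX]  L2: P0=I P1=I P2=M  mem[L2]=60
8. P0: load  L3  bus=[BusRd]  L3: P0=S P1=I P2=I  mem[L3]=80
9. P2: store L6 := 88  bus=[BusRdX]  L6: P0=I P1=I P2=M  mem[L6]=10
10. P1: store L3 := 5  bus=[BusRdX]  L3: P0=I P1=M P2=I  mem[L3]=80
11. P2: load  L7  bus=[BusRd]  L7: P0=I P1=I P2=S  mem[L7]=50
12. P1: store L5 := 2  bus=[BusRdX]  L5: P0=I P1=M P2=I  mem[L5]=0
13. P2: load  L1  bus=[BusRd]  L1: P0=S P1=S P2=S  mem[L1]=70
14. P1: store L6 := 69  bus=[BusRdX,Flush]  L6: P0=I P1=M P2=I  mem[L6]=88
15. P2: store L0 := 95  bus=[BusRdX]  L0: P0=I P1=I P2=M  mem[L0]=60
16. P0: load  L0  bus=[BusRd,Flush]  L0: P0=S P1=I P2=S  mem[L0]=95
17. P2: store L1 := 93  bus=[BusRdX]  L1: P0=I P1=I P2=M  mem[L1]=70
18. P0: store L7 := 54  bus=[BusRdX]  L7: P0=M P1=I P2=I  mem[L7]=50
19. P1: store L2 := 42  bus=[BusRdX,Flush]  L2: P0=I P1=M P2=I  mem[L2]=37
20. P1: store L7 := 27  bus=[BusRdX,Flush]  L7: P0=I P1=M P2=I  mem[L7]=54
21. P0: load  L2  bus=[BusRd,Flush]  L2: P0=S P1=S P2=I  mem[L2]=42
22. P1: store L3 := 7  bus=[-]  L3: P0=I P1=M P2=I  mem[L3]=80
23. P1: store L7 := 51  bus=[-]  L7: P0=I P1=M P2=I  mem[L7]=54
24. P1: store L2 := 57  bus=[BusRdX]  L2: P0=I P1=M P2=I  mem[L2]=42
25. P2: store L5 := 24  bus=[BusRdX,Flush]  L5: P0=I P1=I P2=M  mem[L5]=2
26. P1: store L6 := 51  bus=[-]  L6: P0=I P1=M P2=I  mem[L6]=88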